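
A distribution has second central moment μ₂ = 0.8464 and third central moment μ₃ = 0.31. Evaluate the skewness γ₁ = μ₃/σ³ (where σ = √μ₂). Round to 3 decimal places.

0.398

σ = √μ₂ = √0.8464 = 0.92000
σ³ = μ₂^(3/2) = 0.77869
γ₁ = μ₃/σ³ = 0.31 / 0.77869 ≈ 0.398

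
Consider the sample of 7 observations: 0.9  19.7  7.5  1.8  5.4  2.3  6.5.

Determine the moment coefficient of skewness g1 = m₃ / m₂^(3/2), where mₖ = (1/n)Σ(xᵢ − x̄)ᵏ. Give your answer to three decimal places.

x̄ = (0.9 + 19.7 + 7.5 + 1.8 + 5.4 + 2.3 + 6.5) / 7 = 6.3000
deviations (xᵢ − x̄): -5.4000, 13.4000, 1.2000, -4.5000, -0.9000, -4.0000, 0.2000
Σ(xᵢ − x̄)² = 247.2600 ⇒ m₂ = 247.2600/7 = 35.32286
Σ(xᵢ − x̄)³ = 2094.5220 ⇒ m₃ = 2094.5220/7 = 299.21743
m₂^(3/2) = 35.32286^(1.5) = 209.93446
g1 = m₃ / m₂^(3/2) = 299.21743 / 209.93446 ≈ 1.425

1.425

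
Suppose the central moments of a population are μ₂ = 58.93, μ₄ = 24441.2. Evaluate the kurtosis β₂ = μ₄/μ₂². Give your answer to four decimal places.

7.0380

μ₂² = 58.93² = 3472.74490
μ₄/μ₂² = 24441.2 / 3472.74490 = 7.03801
β₂ ≈ 7.0380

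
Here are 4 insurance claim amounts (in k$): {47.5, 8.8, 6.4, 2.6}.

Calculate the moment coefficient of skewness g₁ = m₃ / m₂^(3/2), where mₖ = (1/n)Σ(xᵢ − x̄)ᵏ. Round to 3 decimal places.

1.103

x̄ = (47.5 + 8.8 + 6.4 + 2.6) / 4 = 16.3250
deviations (xᵢ − x̄): 31.1750, -7.5250, -9.9250, -13.7250
Σ(xᵢ − x̄)² = 1315.3875 ⇒ m₂ = 1315.3875/4 = 328.84688
Σ(xᵢ − x̄)³ = 26309.1469 ⇒ m₃ = 26309.1469/4 = 6577.28672
m₂^(3/2) = 328.84688^(1.5) = 5963.35383
g₁ = m₃ / m₂^(3/2) = 6577.28672 / 5963.35383 ≈ 1.103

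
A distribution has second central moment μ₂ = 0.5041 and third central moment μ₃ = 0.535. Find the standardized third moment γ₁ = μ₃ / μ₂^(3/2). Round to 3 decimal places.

1.495

σ = √μ₂ = √0.5041 = 0.71000
σ³ = μ₂^(3/2) = 0.35791
γ₁ = μ₃/σ³ = 0.535 / 0.35791 ≈ 1.495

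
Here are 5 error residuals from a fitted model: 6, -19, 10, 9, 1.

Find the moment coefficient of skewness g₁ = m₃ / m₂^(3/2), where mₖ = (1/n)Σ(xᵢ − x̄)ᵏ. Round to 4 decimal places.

x̄ = (6 - 19 + 10 + 9 + 1) / 5 = 1.4000
deviations (xᵢ − x̄): 4.6000, -20.4000, 8.6000, 7.6000, -0.4000
Σ(xᵢ − x̄)² = 569.2000 ⇒ m₂ = 569.2000/5 = 113.84000
Σ(xᵢ − x̄)³ = -7317.3600 ⇒ m₃ = -7317.3600/5 = -1463.47200
m₂^(3/2) = 113.84000^(1.5) = 1214.62532
g₁ = m₃ / m₂^(3/2) = -1463.47200 / 1214.62532 ≈ -1.2049

-1.2049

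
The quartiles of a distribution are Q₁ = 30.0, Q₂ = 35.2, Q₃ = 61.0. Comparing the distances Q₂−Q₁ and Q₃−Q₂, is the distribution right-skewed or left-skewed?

Q₂ − Q₁ = 5.2;  Q₃ − Q₂ = 25.8
Q₃ − Q₂ > Q₂ − Q₁ ⇒ the upper half is more spread out ⇒ right-skewed.

right-skewed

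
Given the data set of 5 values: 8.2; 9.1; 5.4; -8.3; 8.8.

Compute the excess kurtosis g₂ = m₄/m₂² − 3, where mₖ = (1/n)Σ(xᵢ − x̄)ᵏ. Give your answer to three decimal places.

x̄ = 4.6400
Σ(xᵢ − x̄)² = 217.8920 ⇒ m₂ = 43.57840
Σ(xᵢ − x̄)⁴ = 28893.4725 ⇒ m₄ = 5778.69450
m₂² = 1899.07695
g₂ = m₄/m₂² − 3 = 3.04290 − 3 ≈ 0.043

0.043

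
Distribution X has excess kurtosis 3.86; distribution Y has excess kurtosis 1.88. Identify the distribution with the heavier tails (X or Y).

Higher excess kurtosis ⇒ heavier tails relative to the normal distribution.
3.86 vs 1.88: the larger is 3.86, so X has heavier tails.

X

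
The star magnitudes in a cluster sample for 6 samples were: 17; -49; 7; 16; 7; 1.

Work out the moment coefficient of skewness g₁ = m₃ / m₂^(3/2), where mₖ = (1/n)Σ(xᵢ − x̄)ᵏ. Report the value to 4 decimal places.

-1.5517

x̄ = (17 - 49 + 7 + 16 + 7 + 1) / 6 = -0.1667
deviations (xᵢ − x̄): 17.1667, -48.8333, 7.1667, 16.1667, 7.1667, 1.1667
Σ(xᵢ − x̄)² = 3044.8333 ⇒ m₂ = 3044.8333/6 = 507.47222
Σ(xᵢ − x̄)³ = -106430.5556 ⇒ m₃ = -106430.5556/6 = -17738.42593
m₂^(3/2) = 507.47222^(1.5) = 11431.89989
g₁ = m₃ / m₂^(3/2) = -17738.42593 / 11431.89989 ≈ -1.5517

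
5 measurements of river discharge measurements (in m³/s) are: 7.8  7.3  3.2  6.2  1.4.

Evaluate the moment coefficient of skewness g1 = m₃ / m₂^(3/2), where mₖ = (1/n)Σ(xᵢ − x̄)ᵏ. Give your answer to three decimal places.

x̄ = (7.8 + 7.3 + 3.2 + 6.2 + 1.4) / 5 = 5.1800
deviations (xᵢ − x̄): 2.6200, 2.1200, -1.9800, 1.0200, -3.7800
Σ(xᵢ − x̄)² = 30.6080 ⇒ m₂ = 30.6080/5 = 6.12160
Σ(xᵢ − x̄)³ = -33.1985 ⇒ m₃ = -33.1985/5 = -6.63970
m₂^(3/2) = 6.12160^(1.5) = 15.14598
g1 = m₃ / m₂^(3/2) = -6.63970 / 15.14598 ≈ -0.438

-0.438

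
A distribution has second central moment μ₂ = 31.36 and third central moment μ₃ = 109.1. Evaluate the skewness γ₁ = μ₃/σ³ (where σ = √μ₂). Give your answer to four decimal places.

σ = √μ₂ = √31.36 = 5.60000
σ³ = μ₂^(3/2) = 175.61600
γ₁ = μ₃/σ³ = 109.1 / 175.61600 ≈ 0.6212

0.6212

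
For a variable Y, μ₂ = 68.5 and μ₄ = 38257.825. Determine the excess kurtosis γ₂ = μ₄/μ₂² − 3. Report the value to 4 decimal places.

μ₂² = 68.5² = 4692.25000
μ₄/μ₂² = 38257.825 / 4692.25000 = 8.15341
γ₂ = 8.15341 − 3 ≈ 5.1534

5.1534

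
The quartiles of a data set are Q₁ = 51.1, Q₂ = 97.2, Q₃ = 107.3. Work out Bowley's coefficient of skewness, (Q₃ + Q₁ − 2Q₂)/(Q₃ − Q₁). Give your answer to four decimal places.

numerator: Q₃ + Q₁ − 2Q₂ = 107.3 + 51.1 − 2×97.2 = -36.0000
denominator: Q₃ − Q₁ = 107.3 − 51.1 = 56.2000
Bowley skewness = -36.0000 / 56.2000 ≈ -0.6406

-0.6406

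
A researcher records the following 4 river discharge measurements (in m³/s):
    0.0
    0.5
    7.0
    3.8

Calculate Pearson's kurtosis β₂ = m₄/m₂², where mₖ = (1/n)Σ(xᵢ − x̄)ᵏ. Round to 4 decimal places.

1.5761

x̄ = 2.8250
Σ(xᵢ − x̄)² = 31.7675 ⇒ m₂ = 7.94188
Σ(xᵢ − x̄)⁴ = 397.6415 ⇒ m₄ = 99.41038
m₂² = 63.07338
β₂ = m₄/m₂² = 99.41038 / 63.07338 ≈ 1.5761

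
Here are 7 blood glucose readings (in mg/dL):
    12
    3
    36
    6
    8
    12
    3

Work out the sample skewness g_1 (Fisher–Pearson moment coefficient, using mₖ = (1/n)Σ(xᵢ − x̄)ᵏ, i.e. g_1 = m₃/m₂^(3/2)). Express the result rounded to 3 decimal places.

x̄ = (12 + 3 + 36 + 6 + 8 + 12 + 3) / 7 = 11.4286
deviations (xᵢ − x̄): 0.5714, -8.4286, 24.5714, -5.4286, -3.4286, 0.5714, -8.4286
Σ(xᵢ − x̄)² = 787.7143 ⇒ m₂ = 787.7143/7 = 112.53061
Σ(xᵢ − x̄)³ = 13437.6735 ⇒ m₃ = 13437.6735/7 = 1919.66764
m₂^(3/2) = 112.53061^(1.5) = 1193.72976
g_1 = m₃ / m₂^(3/2) = 1919.66764 / 1193.72976 ≈ 1.608

1.608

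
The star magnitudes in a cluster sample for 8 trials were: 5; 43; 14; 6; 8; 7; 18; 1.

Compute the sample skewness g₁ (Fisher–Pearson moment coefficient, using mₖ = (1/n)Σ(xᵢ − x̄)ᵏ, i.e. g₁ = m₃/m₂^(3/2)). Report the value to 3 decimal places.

1.621

x̄ = (5 + 43 + 14 + 6 + 8 + 7 + 18 + 1) / 8 = 12.7500
deviations (xᵢ − x̄): -7.7500, 30.2500, 1.2500, -6.7500, -4.7500, -5.7500, 5.2500, -11.7500
Σ(xᵢ − x̄)² = 1243.5000 ⇒ m₂ = 1243.5000/8 = 155.43750
Σ(xᵢ − x̄)³ = 25134.7500 ⇒ m₃ = 25134.7500/8 = 3141.84375
m₂^(3/2) = 155.43750^(1.5) = 1937.91045
g₁ = m₃ / m₂^(3/2) = 3141.84375 / 1937.91045 ≈ 1.621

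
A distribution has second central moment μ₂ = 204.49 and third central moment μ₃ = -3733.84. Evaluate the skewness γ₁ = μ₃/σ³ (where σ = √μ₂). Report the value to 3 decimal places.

σ = √μ₂ = √204.49 = 14.30000
σ³ = μ₂^(3/2) = 2924.20700
γ₁ = μ₃/σ³ = -3733.84 / 2924.20700 ≈ -1.277

-1.277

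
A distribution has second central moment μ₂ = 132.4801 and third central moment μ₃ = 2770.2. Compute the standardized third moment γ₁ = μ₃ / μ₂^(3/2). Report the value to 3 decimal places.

σ = √μ₂ = √132.4801 = 11.51000
σ³ = μ₂^(3/2) = 1524.84595
γ₁ = μ₃/σ³ = 2770.2 / 1524.84595 ≈ 1.817

1.817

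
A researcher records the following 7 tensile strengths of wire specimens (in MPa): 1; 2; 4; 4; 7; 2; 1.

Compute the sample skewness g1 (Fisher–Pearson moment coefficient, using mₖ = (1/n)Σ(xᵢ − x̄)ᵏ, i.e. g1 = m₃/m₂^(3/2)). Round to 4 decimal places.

x̄ = (1 + 2 + 4 + 4 + 7 + 2 + 1) / 7 = 3.0000
deviations (xᵢ − x̄): -2.0000, -1.0000, 1.0000, 1.0000, 4.0000, -1.0000, -2.0000
Σ(xᵢ − x̄)² = 28.0000 ⇒ m₂ = 28.0000/7 = 4.00000
Σ(xᵢ − x̄)³ = 48.0000 ⇒ m₃ = 48.0000/7 = 6.85714
m₂^(3/2) = 4.00000^(1.5) = 8.00000
g1 = m₃ / m₂^(3/2) = 6.85714 / 8.00000 ≈ 0.8571

0.8571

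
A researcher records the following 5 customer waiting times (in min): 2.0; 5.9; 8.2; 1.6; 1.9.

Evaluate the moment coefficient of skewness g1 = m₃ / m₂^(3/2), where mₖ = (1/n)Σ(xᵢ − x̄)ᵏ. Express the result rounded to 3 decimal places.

x̄ = (2.0 + 5.9 + 8.2 + 1.6 + 1.9) / 5 = 3.9200
deviations (xᵢ − x̄): -1.9200, 1.9800, 4.2800, -2.3200, -2.0200
Σ(xᵢ − x̄)² = 35.3880 ⇒ m₂ = 35.3880/5 = 7.07760
Σ(xᵢ − x̄)³ = 58.3577 ⇒ m₃ = 58.3577/5 = 11.67154
m₂^(3/2) = 7.07760^(1.5) = 18.82908
g1 = m₃ / m₂^(3/2) = 11.67154 / 18.82908 ≈ 0.620

0.620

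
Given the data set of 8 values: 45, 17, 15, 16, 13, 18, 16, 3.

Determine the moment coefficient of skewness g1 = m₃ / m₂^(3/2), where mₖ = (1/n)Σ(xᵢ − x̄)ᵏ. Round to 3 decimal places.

x̄ = (45 + 17 + 15 + 16 + 13 + 18 + 16 + 3) / 8 = 17.8750
deviations (xᵢ − x̄): 27.1250, -0.8750, -2.8750, -1.8750, -4.8750, 0.1250, -1.8750, -14.8750
Σ(xᵢ − x̄)² = 996.8750 ⇒ m₂ = 996.8750/8 = 124.60938
Σ(xᵢ − x̄)³ = 16512.8438 ⇒ m₃ = 16512.8438/8 = 2064.10547
m₂^(3/2) = 124.60938^(1.5) = 1390.99663
g1 = m₃ / m₂^(3/2) = 2064.10547 / 1390.99663 ≈ 1.484

1.484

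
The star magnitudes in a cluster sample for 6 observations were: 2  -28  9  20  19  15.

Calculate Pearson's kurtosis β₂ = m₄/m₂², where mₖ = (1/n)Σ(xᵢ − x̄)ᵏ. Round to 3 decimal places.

3.249

x̄ = 6.1667
Σ(xᵢ − x̄)² = 1626.8333 ⇒ m₂ = 271.13889
Σ(xᵢ − x̄)⁴ = 1432929.4861 ⇒ m₄ = 238821.58102
m₂² = 73516.29707
β₂ = m₄/m₂² = 238821.58102 / 73516.29707 ≈ 3.249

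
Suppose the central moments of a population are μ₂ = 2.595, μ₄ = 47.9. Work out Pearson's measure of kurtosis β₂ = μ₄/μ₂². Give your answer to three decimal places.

μ₂² = 2.595² = 6.73403
μ₄/μ₂² = 47.9 / 6.73403 = 7.11313
β₂ ≈ 7.113

7.113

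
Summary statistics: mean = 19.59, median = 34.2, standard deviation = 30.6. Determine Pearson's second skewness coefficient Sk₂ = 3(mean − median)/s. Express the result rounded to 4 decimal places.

-1.4324

Sk₂ = 3(19.59 − 34.2) / 30.6 = 3 × -14.6100 / 30.6
    = -43.8300 / 30.6 ≈ -1.4324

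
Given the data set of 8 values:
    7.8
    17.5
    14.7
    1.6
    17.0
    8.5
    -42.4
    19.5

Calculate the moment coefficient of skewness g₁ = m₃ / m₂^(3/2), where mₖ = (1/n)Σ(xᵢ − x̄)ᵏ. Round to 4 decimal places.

-1.8909

x̄ = (7.8 + 17.5 + 14.7 + 1.6 + 17.0 + 8.5 - 42.4 + 19.5) / 8 = 5.5250
deviations (xᵢ − x̄): 2.2750, 11.9750, 9.1750, -3.9250, 11.4750, 2.9750, -47.9250, 13.9750
Σ(xᵢ − x̄)² = 2880.7950 ⇒ m₂ = 2880.7950/8 = 360.09937
Σ(xᵢ − x̄)³ = -103366.8877 ⇒ m₃ = -103366.8877/8 = -12920.86097
m₂^(3/2) = 360.09937^(1.5) = 6833.34820
g₁ = m₃ / m₂^(3/2) = -12920.86097 / 6833.34820 ≈ -1.8909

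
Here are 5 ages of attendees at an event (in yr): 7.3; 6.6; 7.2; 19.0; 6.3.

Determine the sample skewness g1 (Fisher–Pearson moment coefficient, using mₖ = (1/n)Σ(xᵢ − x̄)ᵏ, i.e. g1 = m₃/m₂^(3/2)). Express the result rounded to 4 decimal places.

1.4782

x̄ = (7.3 + 6.6 + 7.2 + 19.0 + 6.3) / 5 = 9.2800
deviations (xᵢ − x̄): -1.9800, -2.6800, -2.0800, 9.7200, -2.9800
Σ(xᵢ − x̄)² = 118.7880 ⇒ m₂ = 118.7880/5 = 23.75760
Σ(xᵢ − x̄)³ = 855.8563 ⇒ m₃ = 855.8563/5 = 171.17126
m₂^(3/2) = 23.75760^(1.5) = 115.79874
g1 = m₃ / m₂^(3/2) = 171.17126 / 115.79874 ≈ 1.4782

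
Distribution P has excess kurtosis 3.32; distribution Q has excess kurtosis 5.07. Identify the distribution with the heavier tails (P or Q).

Higher excess kurtosis ⇒ heavier tails relative to the normal distribution.
3.32 vs 5.07: the larger is 5.07, so Q has heavier tails.

Q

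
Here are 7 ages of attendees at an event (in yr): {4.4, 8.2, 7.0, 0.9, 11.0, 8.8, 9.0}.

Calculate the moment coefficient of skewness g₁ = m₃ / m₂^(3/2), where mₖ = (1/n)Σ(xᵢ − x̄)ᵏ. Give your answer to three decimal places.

x̄ = (4.4 + 8.2 + 7.0 + 0.9 + 11.0 + 8.8 + 9.0) / 7 = 7.0429
deviations (xᵢ − x̄): -2.6429, 1.1571, -0.0429, -6.1429, 3.9571, 1.7571, 1.9571
Σ(xᵢ − x̄)² = 68.6371 ⇒ m₂ = 68.6371/7 = 9.80531
Σ(xᵢ − x̄)³ = -173.8223 ⇒ m₃ = -173.8223/7 = -24.83176
m₂^(3/2) = 9.80531^(1.5) = 30.70377
g₁ = m₃ / m₂^(3/2) = -24.83176 / 30.70377 ≈ -0.809

-0.809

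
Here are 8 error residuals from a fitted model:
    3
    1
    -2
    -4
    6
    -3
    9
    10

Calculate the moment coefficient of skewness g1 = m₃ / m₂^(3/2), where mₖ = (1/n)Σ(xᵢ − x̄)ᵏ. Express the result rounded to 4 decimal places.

x̄ = (3 + 1 - 2 - 4 + 6 - 3 + 9 + 10) / 8 = 2.5000
deviations (xᵢ − x̄): 0.5000, -1.5000, -4.5000, -6.5000, 3.5000, -5.5000, 6.5000, 7.5000
Σ(xᵢ − x̄)² = 206.0000 ⇒ m₂ = 206.0000/8 = 25.75000
Σ(xᵢ − x̄)³ = 204.0000 ⇒ m₃ = 204.0000/8 = 25.50000
m₂^(3/2) = 25.75000^(1.5) = 130.66698
g1 = m₃ / m₂^(3/2) = 25.50000 / 130.66698 ≈ 0.1952

0.1952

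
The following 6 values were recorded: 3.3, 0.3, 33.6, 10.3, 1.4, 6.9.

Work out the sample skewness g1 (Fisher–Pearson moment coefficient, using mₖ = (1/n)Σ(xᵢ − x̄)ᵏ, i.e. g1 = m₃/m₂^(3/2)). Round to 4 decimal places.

x̄ = (3.3 + 0.3 + 33.6 + 10.3 + 1.4 + 6.9) / 6 = 9.3000
deviations (xᵢ − x̄): -6.0000, -9.0000, 24.3000, 1.0000, -7.9000, -2.4000
Σ(xᵢ − x̄)² = 776.6600 ⇒ m₂ = 776.6600/6 = 129.44333
Σ(xᵢ − x̄)³ = 12898.0440 ⇒ m₃ = 12898.0440/6 = 2149.67400
m₂^(3/2) = 129.44333^(1.5) = 1472.71779
g1 = m₃ / m₂^(3/2) = 2149.67400 / 1472.71779 ≈ 1.4597

1.4597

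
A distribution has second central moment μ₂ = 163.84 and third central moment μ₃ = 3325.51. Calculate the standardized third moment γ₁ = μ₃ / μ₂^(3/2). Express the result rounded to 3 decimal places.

1.586

σ = √μ₂ = √163.84 = 12.80000
σ³ = μ₂^(3/2) = 2097.15200
γ₁ = μ₃/σ³ = 3325.51 / 2097.15200 ≈ 1.586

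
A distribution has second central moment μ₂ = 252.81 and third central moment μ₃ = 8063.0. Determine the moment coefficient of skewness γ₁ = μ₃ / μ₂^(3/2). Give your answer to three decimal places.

2.006

σ = √μ₂ = √252.81 = 15.90000
σ³ = μ₂^(3/2) = 4019.67900
γ₁ = μ₃/σ³ = 8063.0 / 4019.67900 ≈ 2.006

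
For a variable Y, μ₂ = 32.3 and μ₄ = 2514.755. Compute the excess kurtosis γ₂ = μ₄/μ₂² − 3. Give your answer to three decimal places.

μ₂² = 32.3² = 1043.29000
μ₄/μ₂² = 2514.755 / 1043.29000 = 2.41041
γ₂ = 2.41041 − 3 ≈ -0.590

-0.590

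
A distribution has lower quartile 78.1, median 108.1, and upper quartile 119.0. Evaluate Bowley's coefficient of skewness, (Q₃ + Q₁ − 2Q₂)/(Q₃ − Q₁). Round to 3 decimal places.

-0.467

numerator: Q₃ + Q₁ − 2Q₂ = 119.0 + 78.1 − 2×108.1 = -19.1000
denominator: Q₃ − Q₁ = 119.0 − 78.1 = 40.9000
Bowley skewness = -19.1000 / 40.9000 ≈ -0.467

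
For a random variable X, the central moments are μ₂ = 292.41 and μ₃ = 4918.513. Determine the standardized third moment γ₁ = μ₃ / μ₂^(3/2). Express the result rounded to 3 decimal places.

σ = √μ₂ = √292.41 = 17.10000
σ³ = μ₂^(3/2) = 5000.21100
γ₁ = μ₃/σ³ = 4918.513 / 5000.21100 ≈ 0.984

0.984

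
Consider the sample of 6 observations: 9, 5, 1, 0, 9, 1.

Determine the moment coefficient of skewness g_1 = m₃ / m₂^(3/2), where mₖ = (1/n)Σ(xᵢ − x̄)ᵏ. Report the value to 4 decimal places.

x̄ = (9 + 5 + 1 + 0 + 9 + 1) / 6 = 4.1667
deviations (xᵢ − x̄): 4.8333, 0.8333, -3.1667, -4.1667, 4.8333, -3.1667
Σ(xᵢ − x̄)² = 84.8333 ⇒ m₂ = 84.8333/6 = 14.13889
Σ(xᵢ − x̄)³ = 90.5556 ⇒ m₃ = 90.5556/6 = 15.09259
m₂^(3/2) = 14.13889^(1.5) = 53.16465
g_1 = m₃ / m₂^(3/2) = 15.09259 / 53.16465 ≈ 0.2839

0.2839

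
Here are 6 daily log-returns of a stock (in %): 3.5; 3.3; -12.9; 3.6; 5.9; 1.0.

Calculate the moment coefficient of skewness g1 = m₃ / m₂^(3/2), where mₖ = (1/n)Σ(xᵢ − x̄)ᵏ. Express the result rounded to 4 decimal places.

-1.5863

x̄ = (3.5 + 3.3 - 12.9 + 3.6 + 5.9 + 1.0) / 6 = 0.7333
deviations (xᵢ − x̄): 2.7667, 2.5667, -13.6333, 2.8667, 5.1667, 0.2667
Σ(xᵢ − x̄)² = 235.0933 ⇒ m₂ = 235.0933/6 = 39.18222
Σ(xᵢ − x̄)³ = -2334.4136 ⇒ m₃ = -2334.4136/6 = -389.06893
m₂^(3/2) = 39.18222^(1.5) = 245.26388
g1 = m₃ / m₂^(3/2) = -389.06893 / 245.26388 ≈ -1.5863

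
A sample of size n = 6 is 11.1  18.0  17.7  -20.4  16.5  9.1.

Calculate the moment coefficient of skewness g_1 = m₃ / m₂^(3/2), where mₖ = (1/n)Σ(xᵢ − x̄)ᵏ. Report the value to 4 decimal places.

x̄ = (11.1 + 18.0 + 17.7 - 20.4 + 16.5 + 9.1) / 6 = 8.6667
deviations (xᵢ − x̄): 2.4333, 9.3333, 9.0333, -29.0667, 7.8333, 0.4333
Σ(xᵢ − x̄)² = 1081.0533 ⇒ m₂ = 1081.0533/6 = 180.17556
Σ(xᵢ − x̄)³ = -22512.2684 ⇒ m₃ = -22512.2684/6 = -3752.04474
m₂^(3/2) = 180.17556^(1.5) = 2418.48726
g_1 = m₃ / m₂^(3/2) = -3752.04474 / 2418.48726 ≈ -1.5514

-1.5514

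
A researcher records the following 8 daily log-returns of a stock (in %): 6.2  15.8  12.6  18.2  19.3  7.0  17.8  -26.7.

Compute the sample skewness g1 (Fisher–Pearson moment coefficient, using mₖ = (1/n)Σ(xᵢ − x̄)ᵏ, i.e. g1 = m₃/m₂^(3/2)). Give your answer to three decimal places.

x̄ = (6.2 + 15.8 + 12.6 + 18.2 + 19.3 + 7.0 + 17.8 - 26.7) / 8 = 8.7750
deviations (xᵢ − x̄): -2.5750, 7.0250, 3.8250, 9.4250, 10.5250, -1.7750, 9.0250, -35.4750
Σ(xᵢ − x̄)² = 1613.2950 ⇒ m₂ = 1613.2950/8 = 201.66188
Σ(xᵢ − x̄)³ = -41526.2048 ⇒ m₃ = -41526.2048/8 = -5190.77559
m₂^(3/2) = 201.66188^(1.5) = 2863.75395
g1 = m₃ / m₂^(3/2) = -5190.77559 / 2863.75395 ≈ -1.813

-1.813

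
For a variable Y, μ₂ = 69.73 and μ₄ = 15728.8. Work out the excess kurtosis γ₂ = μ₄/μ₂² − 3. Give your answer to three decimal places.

0.235

μ₂² = 69.73² = 4862.27290
μ₄/μ₂² = 15728.8 / 4862.27290 = 3.23487
γ₂ = 3.23487 − 3 ≈ 0.235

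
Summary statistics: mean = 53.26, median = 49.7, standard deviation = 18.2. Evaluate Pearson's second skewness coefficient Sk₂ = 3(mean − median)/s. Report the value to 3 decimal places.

0.587

Sk₂ = 3(53.26 − 49.7) / 18.2 = 3 × 3.5600 / 18.2
    = 10.6800 / 18.2 ≈ 0.587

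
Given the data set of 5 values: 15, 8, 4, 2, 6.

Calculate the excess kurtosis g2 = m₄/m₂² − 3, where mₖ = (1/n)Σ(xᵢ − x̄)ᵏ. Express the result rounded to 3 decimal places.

-0.598

x̄ = 7.0000
Σ(xᵢ − x̄)² = 100.0000 ⇒ m₂ = 20.00000
Σ(xᵢ − x̄)⁴ = 4804.0000 ⇒ m₄ = 960.80000
m₂² = 400.00000
g2 = m₄/m₂² − 3 = 2.40200 − 3 ≈ -0.598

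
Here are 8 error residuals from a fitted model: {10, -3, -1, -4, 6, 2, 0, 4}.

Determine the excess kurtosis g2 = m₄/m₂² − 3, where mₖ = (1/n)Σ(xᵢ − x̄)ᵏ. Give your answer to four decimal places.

x̄ = 1.7500
Σ(xᵢ − x̄)² = 157.5000 ⇒ m₂ = 19.68750
Σ(xᵢ − x̄)⁴ = 6653.1563 ⇒ m₄ = 831.64453
m₂² = 387.59766
g2 = m₄/m₂² − 3 = 2.14564 − 3 ≈ -0.8544

-0.8544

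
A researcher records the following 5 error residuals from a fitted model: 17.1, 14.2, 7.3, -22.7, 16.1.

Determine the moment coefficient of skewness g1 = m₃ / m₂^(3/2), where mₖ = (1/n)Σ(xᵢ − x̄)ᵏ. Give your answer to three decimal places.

-1.319

x̄ = (17.1 + 14.2 + 7.3 - 22.7 + 16.1) / 5 = 6.4000
deviations (xᵢ − x̄): 10.7000, 7.8000, 0.9000, -29.1000, 9.7000
Σ(xᵢ − x̄)² = 1117.0400 ⇒ m₂ = 1117.0400/5 = 223.40800
Σ(xᵢ − x̄)³ = -22029.1740 ⇒ m₃ = -22029.1740/5 = -4405.83480
m₂^(3/2) = 223.40800^(1.5) = 3339.24344
g1 = m₃ / m₂^(3/2) = -4405.83480 / 3339.24344 ≈ -1.319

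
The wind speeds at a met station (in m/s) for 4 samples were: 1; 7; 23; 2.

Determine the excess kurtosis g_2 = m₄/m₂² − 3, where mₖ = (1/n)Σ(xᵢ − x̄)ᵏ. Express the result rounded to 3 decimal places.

-0.862

x̄ = 8.2500
Σ(xᵢ − x̄)² = 310.7500 ⇒ m₂ = 77.68750
Σ(xᵢ − x̄)⁴ = 51624.5781 ⇒ m₄ = 12906.14453
m₂² = 6035.34766
g_2 = m₄/m₂² − 3 = 2.13843 − 3 ≈ -0.862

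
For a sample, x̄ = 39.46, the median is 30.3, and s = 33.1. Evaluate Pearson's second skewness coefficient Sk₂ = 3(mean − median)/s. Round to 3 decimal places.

0.830

Sk₂ = 3(39.46 − 30.3) / 33.1 = 3 × 9.1600 / 33.1
    = 27.4800 / 33.1 ≈ 0.830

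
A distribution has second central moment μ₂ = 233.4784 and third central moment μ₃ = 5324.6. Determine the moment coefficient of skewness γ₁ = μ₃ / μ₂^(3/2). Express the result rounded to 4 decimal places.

σ = √μ₂ = √233.4784 = 15.28000
σ³ = μ₂^(3/2) = 3567.54995
γ₁ = μ₃/σ³ = 5324.6 / 3567.54995 ≈ 1.4925

1.4925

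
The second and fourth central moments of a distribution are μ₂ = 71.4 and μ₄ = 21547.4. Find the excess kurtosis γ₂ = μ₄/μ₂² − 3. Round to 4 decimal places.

1.2267

μ₂² = 71.4² = 5097.96000
μ₄/μ₂² = 21547.4 / 5097.96000 = 4.22667
γ₂ = 4.22667 − 3 ≈ 1.2267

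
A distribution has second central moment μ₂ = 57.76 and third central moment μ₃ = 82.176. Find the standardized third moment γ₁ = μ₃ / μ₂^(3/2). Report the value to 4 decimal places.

σ = √μ₂ = √57.76 = 7.60000
σ³ = μ₂^(3/2) = 438.97600
γ₁ = μ₃/σ³ = 82.176 / 438.97600 ≈ 0.1872

0.1872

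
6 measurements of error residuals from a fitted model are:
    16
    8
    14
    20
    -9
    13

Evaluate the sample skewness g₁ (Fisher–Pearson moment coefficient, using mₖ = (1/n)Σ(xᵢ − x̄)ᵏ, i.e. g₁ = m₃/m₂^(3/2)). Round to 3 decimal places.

-1.238

x̄ = (16 + 8 + 14 + 20 - 9 + 13) / 6 = 10.3333
deviations (xᵢ − x̄): 5.6667, -2.3333, 3.6667, 9.6667, -19.3333, 2.6667
Σ(xᵢ − x̄)² = 525.3333 ⇒ m₂ = 525.3333/6 = 87.55556
Σ(xᵢ − x̄)³ = -6085.5556 ⇒ m₃ = -6085.5556/6 = -1014.25926
m₂^(3/2) = 87.55556^(1.5) = 819.26719
g₁ = m₃ / m₂^(3/2) = -1014.25926 / 819.26719 ≈ -1.238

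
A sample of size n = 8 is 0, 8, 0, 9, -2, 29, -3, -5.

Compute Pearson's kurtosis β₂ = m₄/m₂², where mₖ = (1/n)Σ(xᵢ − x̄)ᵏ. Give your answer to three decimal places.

4.035

x̄ = 4.5000
Σ(xᵢ − x̄)² = 862.0000 ⇒ m₂ = 107.75000
Σ(xᵢ − x̄)⁴ = 374774.5000 ⇒ m₄ = 46846.81250
m₂² = 11610.06250
β₂ = m₄/m₂² = 46846.81250 / 11610.06250 ≈ 4.035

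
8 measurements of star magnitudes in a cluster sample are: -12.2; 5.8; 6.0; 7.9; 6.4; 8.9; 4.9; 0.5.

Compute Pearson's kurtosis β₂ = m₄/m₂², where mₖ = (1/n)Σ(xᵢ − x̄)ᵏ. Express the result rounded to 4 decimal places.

x̄ = 3.5250
Σ(xᵢ − x̄)² = 325.9150 ⇒ m₂ = 40.73937
Σ(xᵢ − x̄)⁴ = 62566.2058 ⇒ m₄ = 7820.77572
m₂² = 1659.69668
β₂ = m₄/m₂² = 7820.77572 / 1659.69668 ≈ 4.7122

4.7122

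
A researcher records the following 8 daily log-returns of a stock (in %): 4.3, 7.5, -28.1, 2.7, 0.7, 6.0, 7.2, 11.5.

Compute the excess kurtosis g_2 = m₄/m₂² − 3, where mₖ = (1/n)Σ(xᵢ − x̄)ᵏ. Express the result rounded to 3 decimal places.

x̄ = 1.4750
Σ(xᵢ − x̄)² = 1074.8150 ⇒ m₂ = 134.35188
Σ(xᵢ − x̄)⁴ = 778044.1026 ⇒ m₄ = 97255.51282
m₂² = 18050.42632
g_2 = m₄/m₂² − 3 = 5.38799 − 3 ≈ 2.388

2.388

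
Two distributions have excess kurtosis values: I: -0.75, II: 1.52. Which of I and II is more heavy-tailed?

Higher excess kurtosis ⇒ heavier tails relative to the normal distribution.
-0.75 vs 1.52: the larger is 1.52, so II has heavier tails. (II is leptokurtic — heavier-than-normal tails; the other is platykurtic.)

II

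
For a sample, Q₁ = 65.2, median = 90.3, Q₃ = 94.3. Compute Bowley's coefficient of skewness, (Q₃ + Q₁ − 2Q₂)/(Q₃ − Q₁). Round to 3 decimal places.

numerator: Q₃ + Q₁ − 2Q₂ = 94.3 + 65.2 − 2×90.3 = -21.1000
denominator: Q₃ − Q₁ = 94.3 − 65.2 = 29.1000
Bowley skewness = -21.1000 / 29.1000 ≈ -0.725

-0.725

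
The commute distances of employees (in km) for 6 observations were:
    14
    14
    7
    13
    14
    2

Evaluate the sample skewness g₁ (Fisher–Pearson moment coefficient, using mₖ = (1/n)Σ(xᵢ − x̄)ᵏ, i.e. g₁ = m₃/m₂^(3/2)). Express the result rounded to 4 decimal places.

-0.9827

x̄ = (14 + 14 + 7 + 13 + 14 + 2) / 6 = 10.6667
deviations (xᵢ − x̄): 3.3333, 3.3333, -3.6667, 2.3333, 3.3333, -8.6667
Σ(xᵢ − x̄)² = 127.3333 ⇒ m₂ = 127.3333/6 = 21.22222
Σ(xᵢ − x̄)³ = -576.4444 ⇒ m₃ = -576.4444/6 = -96.07407
m₂^(3/2) = 21.22222^(1.5) = 97.76565
g₁ = m₃ / m₂^(3/2) = -96.07407 / 97.76565 ≈ -0.9827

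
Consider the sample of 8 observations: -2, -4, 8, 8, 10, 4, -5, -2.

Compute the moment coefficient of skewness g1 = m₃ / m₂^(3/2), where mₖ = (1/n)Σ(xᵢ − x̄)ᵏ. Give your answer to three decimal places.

0.116

x̄ = (-2 - 4 + 8 + 8 + 10 + 4 - 5 - 2) / 8 = 2.1250
deviations (xᵢ − x̄): -4.1250, -6.1250, 5.8750, 5.8750, 7.8750, 1.8750, -7.1250, -4.1250
Σ(xᵢ − x̄)² = 256.8750 ⇒ m₂ = 256.8750/8 = 32.10938
Σ(xᵢ − x̄)³ = 168.6563 ⇒ m₃ = 168.6563/8 = 21.08203
m₂^(3/2) = 32.10938^(1.5) = 181.94821
g1 = m₃ / m₂^(3/2) = 21.08203 / 181.94821 ≈ 0.116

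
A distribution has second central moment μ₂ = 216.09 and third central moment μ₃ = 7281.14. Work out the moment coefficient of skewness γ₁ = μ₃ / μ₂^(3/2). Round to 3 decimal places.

2.292

σ = √μ₂ = √216.09 = 14.70000
σ³ = μ₂^(3/2) = 3176.52300
γ₁ = μ₃/σ³ = 7281.14 / 3176.52300 ≈ 2.292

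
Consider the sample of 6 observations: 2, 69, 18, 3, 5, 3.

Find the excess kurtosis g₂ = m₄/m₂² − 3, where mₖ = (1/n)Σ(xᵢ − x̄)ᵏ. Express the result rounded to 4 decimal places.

0.8150

x̄ = 16.6667
Σ(xᵢ − x̄)² = 3465.3333 ⇒ m₂ = 577.55556
Σ(xᵢ − x̄)⁴ = 7635477.7778 ⇒ m₄ = 1272579.62963
m₂² = 333570.41975
g₂ = m₄/m₂² − 3 = 3.81503 − 3 ≈ 0.8150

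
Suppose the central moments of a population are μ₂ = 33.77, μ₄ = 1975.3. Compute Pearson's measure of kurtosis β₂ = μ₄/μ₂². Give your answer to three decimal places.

μ₂² = 33.77² = 1140.41290
μ₄/μ₂² = 1975.3 / 1140.41290 = 1.73209
β₂ ≈ 1.732

1.732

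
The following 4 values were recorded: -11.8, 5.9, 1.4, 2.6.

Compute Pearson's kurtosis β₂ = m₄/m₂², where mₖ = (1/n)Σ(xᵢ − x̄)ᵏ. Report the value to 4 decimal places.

2.2014

x̄ = -0.4750
Σ(xᵢ − x̄)² = 181.8675 ⇒ m₂ = 45.46688
Σ(xᵢ − x̄)⁴ = 18202.9342 ⇒ m₄ = 4550.73355
m₂² = 2067.23672
β₂ = m₄/m₂² = 4550.73355 / 2067.23672 ≈ 2.2014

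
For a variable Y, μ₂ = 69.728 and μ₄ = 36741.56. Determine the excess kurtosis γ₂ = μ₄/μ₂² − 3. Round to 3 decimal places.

μ₂² = 69.728² = 4861.99398
μ₄/μ₂² = 36741.56 / 4861.99398 = 7.55689
γ₂ = 7.55689 − 3 ≈ 4.557

4.557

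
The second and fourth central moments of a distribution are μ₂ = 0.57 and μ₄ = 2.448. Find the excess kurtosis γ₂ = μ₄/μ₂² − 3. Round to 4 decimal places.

μ₂² = 0.57² = 0.32490
μ₄/μ₂² = 2.448 / 0.32490 = 7.53463
γ₂ = 7.53463 − 3 ≈ 4.5346

4.5346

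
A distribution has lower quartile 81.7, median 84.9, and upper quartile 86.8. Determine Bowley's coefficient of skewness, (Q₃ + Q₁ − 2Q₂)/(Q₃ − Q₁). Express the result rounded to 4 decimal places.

-0.2549

numerator: Q₃ + Q₁ − 2Q₂ = 86.8 + 81.7 − 2×84.9 = -1.3000
denominator: Q₃ − Q₁ = 86.8 − 81.7 = 5.1000
Bowley skewness = -1.3000 / 5.1000 ≈ -0.2549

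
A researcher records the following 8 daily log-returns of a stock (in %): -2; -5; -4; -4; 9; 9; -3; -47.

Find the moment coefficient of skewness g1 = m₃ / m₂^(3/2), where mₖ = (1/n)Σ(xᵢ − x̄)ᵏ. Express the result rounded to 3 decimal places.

-1.766

x̄ = (-2 - 5 - 4 - 4 + 9 + 9 - 3 - 47) / 8 = -5.8750
deviations (xᵢ − x̄): 3.8750, 0.8750, 1.8750, 1.8750, 14.8750, 14.8750, 2.8750, -41.1250
Σ(xᵢ − x̄)² = 2164.8750 ⇒ m₂ = 2164.8750/8 = 270.60938
Σ(xᵢ − x̄)³ = -62874.8438 ⇒ m₃ = -62874.8438/8 = -7859.35547
m₂^(3/2) = 270.60938^(1.5) = 4451.58077
g1 = m₃ / m₂^(3/2) = -7859.35547 / 4451.58077 ≈ -1.766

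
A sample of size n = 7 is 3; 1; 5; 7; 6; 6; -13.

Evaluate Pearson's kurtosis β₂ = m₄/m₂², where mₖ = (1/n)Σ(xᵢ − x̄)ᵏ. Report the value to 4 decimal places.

4.3788

x̄ = 2.1429
Σ(xᵢ − x̄)² = 292.8571 ⇒ m₂ = 41.83673
Σ(xᵢ − x̄)⁴ = 53649.4402 ⇒ m₄ = 7664.20575
m₂² = 1750.31237
β₂ = m₄/m₂² = 7664.20575 / 1750.31237 ≈ 4.3788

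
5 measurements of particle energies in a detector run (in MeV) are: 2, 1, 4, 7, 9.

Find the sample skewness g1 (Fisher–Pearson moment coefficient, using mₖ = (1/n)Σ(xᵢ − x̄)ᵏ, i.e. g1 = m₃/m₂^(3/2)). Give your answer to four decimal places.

x̄ = (2 + 1 + 4 + 7 + 9) / 5 = 4.6000
deviations (xᵢ − x̄): -2.6000, -3.6000, -0.6000, 2.4000, 4.4000
Σ(xᵢ − x̄)² = 45.2000 ⇒ m₂ = 45.2000/5 = 9.04000
Σ(xᵢ − x̄)³ = 34.5600 ⇒ m₃ = 34.5600/5 = 6.91200
m₂^(3/2) = 9.04000^(1.5) = 27.18020
g1 = m₃ / m₂^(3/2) = 6.91200 / 27.18020 ≈ 0.2543

0.2543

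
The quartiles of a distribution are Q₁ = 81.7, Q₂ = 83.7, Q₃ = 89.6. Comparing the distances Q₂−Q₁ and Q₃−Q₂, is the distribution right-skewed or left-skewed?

Q₂ − Q₁ = 2.0;  Q₃ − Q₂ = 5.9
Q₃ − Q₂ > Q₂ − Q₁ ⇒ the upper half is more spread out ⇒ right-skewed.

right-skewed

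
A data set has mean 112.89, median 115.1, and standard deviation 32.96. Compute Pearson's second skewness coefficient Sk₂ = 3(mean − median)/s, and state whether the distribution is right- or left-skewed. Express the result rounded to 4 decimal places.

Sk₂ = 3(112.89 − 115.1) / 32.96 = 3 × -2.2100 / 32.96
    = -6.6300 / 32.96 ≈ -0.2012
Sk₂ < 0 ⇒ mean < median ⇒ left-skewed (negative skew).

-0.2012, left-skewed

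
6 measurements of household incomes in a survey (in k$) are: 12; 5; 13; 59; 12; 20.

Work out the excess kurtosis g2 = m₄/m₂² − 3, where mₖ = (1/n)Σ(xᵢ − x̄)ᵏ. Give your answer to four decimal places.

0.7951

x̄ = 20.1667
Σ(xᵢ − x̄)² = 1922.8333 ⇒ m₂ = 320.47222
Σ(xᵢ − x̄)⁴ = 2338594.8194 ⇒ m₄ = 389765.80324
m₂² = 102702.44522
g2 = m₄/m₂² − 3 = 3.79510 − 3 ≈ 0.7951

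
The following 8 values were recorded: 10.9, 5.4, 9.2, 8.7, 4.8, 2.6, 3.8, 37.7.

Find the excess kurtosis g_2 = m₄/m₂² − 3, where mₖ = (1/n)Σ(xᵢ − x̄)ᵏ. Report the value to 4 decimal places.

x̄ = 10.3875
Σ(xᵢ − x̄)² = 910.6288 ⇒ m₂ = 113.82859
Σ(xᵢ − x̄)⁴ = 563639.8167 ⇒ m₄ = 70454.97708
m₂² = 12956.94876
g_2 = m₄/m₂² − 3 = 5.43762 − 3 ≈ 2.4376

2.4376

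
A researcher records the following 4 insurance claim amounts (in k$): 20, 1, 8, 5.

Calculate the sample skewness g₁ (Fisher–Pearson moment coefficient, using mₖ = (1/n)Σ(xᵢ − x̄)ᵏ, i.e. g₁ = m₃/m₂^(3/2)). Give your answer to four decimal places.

x̄ = (20 + 1 + 8 + 5) / 4 = 8.5000
deviations (xᵢ − x̄): 11.5000, -7.5000, -0.5000, -3.5000
Σ(xᵢ − x̄)² = 201.0000 ⇒ m₂ = 201.0000/4 = 50.25000
Σ(xᵢ − x̄)³ = 1056.0000 ⇒ m₃ = 1056.0000/4 = 264.00000
m₂^(3/2) = 50.25000^(1.5) = 356.20835
g₁ = m₃ / m₂^(3/2) = 264.00000 / 356.20835 ≈ 0.7411

0.7411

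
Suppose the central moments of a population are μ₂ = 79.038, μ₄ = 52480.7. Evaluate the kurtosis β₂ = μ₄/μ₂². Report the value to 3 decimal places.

μ₂² = 79.038² = 6247.00544
μ₄/μ₂² = 52480.7 / 6247.00544 = 8.40094
β₂ ≈ 8.401

8.401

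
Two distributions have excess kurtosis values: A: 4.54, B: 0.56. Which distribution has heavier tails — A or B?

A

Higher excess kurtosis ⇒ heavier tails relative to the normal distribution.
4.54 vs 0.56: the larger is 4.54, so A has heavier tails.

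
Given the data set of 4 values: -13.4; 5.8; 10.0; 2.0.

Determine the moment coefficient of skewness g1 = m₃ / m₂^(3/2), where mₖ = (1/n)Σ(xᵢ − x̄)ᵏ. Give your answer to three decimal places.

x̄ = (-13.4 + 5.8 + 10.0 + 2.0) / 4 = 1.1000
deviations (xᵢ − x̄): -14.5000, 4.7000, 8.9000, 0.9000
Σ(xᵢ − x̄)² = 312.3600 ⇒ m₂ = 312.3600/4 = 78.09000
Σ(xᵢ − x̄)³ = -2239.1040 ⇒ m₃ = -2239.1040/4 = -559.77600
m₂^(3/2) = 78.09000^(1.5) = 690.06998
g1 = m₃ / m₂^(3/2) = -559.77600 / 690.06998 ≈ -0.811

-0.811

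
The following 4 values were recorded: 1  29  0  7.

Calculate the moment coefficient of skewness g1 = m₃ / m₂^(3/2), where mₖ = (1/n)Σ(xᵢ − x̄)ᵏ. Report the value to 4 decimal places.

x̄ = (1 + 29 + 0 + 7) / 4 = 9.2500
deviations (xᵢ − x̄): -8.2500, 19.7500, -9.2500, -2.2500
Σ(xᵢ − x̄)² = 548.7500 ⇒ m₂ = 548.7500/4 = 137.18750
Σ(xᵢ − x̄)³ = 6339.3750 ⇒ m₃ = 6339.3750/4 = 1584.84375
m₂^(3/2) = 137.18750^(1.5) = 1606.83696
g1 = m₃ / m₂^(3/2) = 1584.84375 / 1606.83696 ≈ 0.9863

0.9863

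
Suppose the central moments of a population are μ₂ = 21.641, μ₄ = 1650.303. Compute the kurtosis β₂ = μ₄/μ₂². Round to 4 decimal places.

μ₂² = 21.641² = 468.33288
μ₄/μ₂² = 1650.303 / 468.33288 = 3.52378
β₂ ≈ 3.5238

3.5238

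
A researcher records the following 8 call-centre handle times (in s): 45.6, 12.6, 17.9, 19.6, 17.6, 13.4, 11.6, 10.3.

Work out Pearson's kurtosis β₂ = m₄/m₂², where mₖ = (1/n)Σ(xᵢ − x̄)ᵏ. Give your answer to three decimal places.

5.213

x̄ = 18.5750
Σ(xᵢ − x̄)² = 912.4150 ⇒ m₂ = 114.05188
Σ(xᵢ − x̄)⁴ = 542461.7816 ⇒ m₄ = 67807.72270
m₂² = 13007.83019
β₂ = m₄/m₂² = 67807.72270 / 13007.83019 ≈ 5.213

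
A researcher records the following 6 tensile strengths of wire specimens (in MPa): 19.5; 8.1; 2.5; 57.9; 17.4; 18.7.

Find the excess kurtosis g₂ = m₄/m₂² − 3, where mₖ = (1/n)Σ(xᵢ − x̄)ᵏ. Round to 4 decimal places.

0.4477

x̄ = 20.6833
Σ(xᵢ − x̄)² = 1890.1683 ⇒ m₂ = 315.02806
Σ(xᵢ − x̄)⁴ = 2052971.2527 ⇒ m₄ = 342161.87545
m₂² = 99242.67579
g₂ = m₄/m₂² − 3 = 3.44773 − 3 ≈ 0.4477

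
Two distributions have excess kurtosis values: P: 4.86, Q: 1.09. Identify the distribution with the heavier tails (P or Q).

Higher excess kurtosis ⇒ heavier tails relative to the normal distribution.
4.86 vs 1.09: the larger is 4.86, so P has heavier tails.

P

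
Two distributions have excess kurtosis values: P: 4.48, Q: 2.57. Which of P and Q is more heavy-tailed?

Higher excess kurtosis ⇒ heavier tails relative to the normal distribution.
4.48 vs 2.57: the larger is 4.48, so P has heavier tails.

P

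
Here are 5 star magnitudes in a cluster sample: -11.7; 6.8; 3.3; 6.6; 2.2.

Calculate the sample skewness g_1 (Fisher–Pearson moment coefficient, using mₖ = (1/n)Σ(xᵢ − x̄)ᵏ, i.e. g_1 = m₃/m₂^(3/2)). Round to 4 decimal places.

-1.2465

x̄ = (-11.7 + 6.8 + 3.3 + 6.6 + 2.2) / 5 = 1.4400
deviations (xᵢ − x̄): -13.1400, 5.3600, 1.8600, 5.1600, 0.7600
Σ(xᵢ − x̄)² = 232.0520 ⇒ m₂ = 232.0520/5 = 46.41040
Σ(xᵢ − x̄)³ = -1970.4946 ⇒ m₃ = -1970.4946/5 = -394.09891
m₂^(3/2) = 46.41040^(1.5) = 316.17168
g_1 = m₃ / m₂^(3/2) = -394.09891 / 316.17168 ≈ -1.2465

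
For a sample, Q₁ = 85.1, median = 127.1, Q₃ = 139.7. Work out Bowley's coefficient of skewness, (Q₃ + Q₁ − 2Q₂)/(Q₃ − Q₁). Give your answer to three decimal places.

numerator: Q₃ + Q₁ − 2Q₂ = 139.7 + 85.1 − 2×127.1 = -29.4000
denominator: Q₃ − Q₁ = 139.7 − 85.1 = 54.6000
Bowley skewness = -29.4000 / 54.6000 ≈ -0.538

-0.538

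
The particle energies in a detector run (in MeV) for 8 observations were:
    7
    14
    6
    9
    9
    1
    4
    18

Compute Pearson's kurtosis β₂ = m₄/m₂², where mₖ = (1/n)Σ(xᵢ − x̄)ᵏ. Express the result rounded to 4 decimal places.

2.3901

x̄ = 8.5000
Σ(xᵢ − x̄)² = 206.0000 ⇒ m₂ = 25.75000
Σ(xᵢ − x̄)⁴ = 12678.5000 ⇒ m₄ = 1584.81250
m₂² = 663.06250
β₂ = m₄/m₂² = 1584.81250 / 663.06250 ≈ 2.3901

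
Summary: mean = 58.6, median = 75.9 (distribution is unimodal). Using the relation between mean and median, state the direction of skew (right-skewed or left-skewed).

left-skewed

mean − median = 58.6 − 75.9 = -17.3
mean < median ⇒ the longer tail is on the left ⇒ left-skewed (negatively skewed).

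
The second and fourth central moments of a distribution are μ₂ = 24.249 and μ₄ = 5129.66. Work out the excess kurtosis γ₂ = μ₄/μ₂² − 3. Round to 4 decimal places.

μ₂² = 24.249² = 588.01400
μ₄/μ₂² = 5129.66 / 588.01400 = 8.72370
γ₂ = 8.72370 − 3 ≈ 5.7237

5.7237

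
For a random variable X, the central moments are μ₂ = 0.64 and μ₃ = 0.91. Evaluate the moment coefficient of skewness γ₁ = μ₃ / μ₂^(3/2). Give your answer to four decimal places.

1.7773

σ = √μ₂ = √0.64 = 0.80000
σ³ = μ₂^(3/2) = 0.51200
γ₁ = μ₃/σ³ = 0.91 / 0.51200 ≈ 1.7773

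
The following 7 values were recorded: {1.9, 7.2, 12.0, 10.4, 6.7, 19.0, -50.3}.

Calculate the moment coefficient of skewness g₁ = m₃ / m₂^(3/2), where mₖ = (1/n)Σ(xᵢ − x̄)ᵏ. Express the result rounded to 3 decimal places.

-1.817

x̄ = (1.9 + 7.2 + 12.0 + 10.4 + 6.7 + 19.0 - 50.3) / 7 = 0.9857
deviations (xᵢ − x̄): 0.9143, 6.2143, 11.0143, 9.4143, 5.7143, 18.0143, -51.2857
Σ(xᵢ − x̄)² = 3236.7886 ⇒ m₂ = 3236.7886/7 = 462.39837
Σ(xᵢ − x̄)³ = -126449.1435 ⇒ m₃ = -126449.1435/7 = -18064.16335
m₂^(3/2) = 462.39837^(1.5) = 9943.16023
g₁ = m₃ / m₂^(3/2) = -18064.16335 / 9943.16023 ≈ -1.817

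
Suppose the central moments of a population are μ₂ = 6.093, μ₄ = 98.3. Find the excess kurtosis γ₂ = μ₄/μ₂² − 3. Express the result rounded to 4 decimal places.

-0.3522

μ₂² = 6.093² = 37.12465
μ₄/μ₂² = 98.3 / 37.12465 = 2.64784
γ₂ = 2.64784 − 3 ≈ -0.3522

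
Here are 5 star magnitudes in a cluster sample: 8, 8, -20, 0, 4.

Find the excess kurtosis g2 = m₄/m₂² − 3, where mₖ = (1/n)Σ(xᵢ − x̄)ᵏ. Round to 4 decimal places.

-0.1540

x̄ = 0.0000
Σ(xᵢ − x̄)² = 544.0000 ⇒ m₂ = 108.80000
Σ(xᵢ − x̄)⁴ = 168448.0000 ⇒ m₄ = 33689.60000
m₂² = 11837.44000
g2 = m₄/m₂² − 3 = 2.84602 − 3 ≈ -0.1540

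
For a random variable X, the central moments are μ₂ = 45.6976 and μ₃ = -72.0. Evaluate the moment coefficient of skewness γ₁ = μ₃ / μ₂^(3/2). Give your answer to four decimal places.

σ = √μ₂ = √45.6976 = 6.76000
σ³ = μ₂^(3/2) = 308.91578
γ₁ = μ₃/σ³ = -72.0 / 308.91578 ≈ -0.2331

-0.2331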